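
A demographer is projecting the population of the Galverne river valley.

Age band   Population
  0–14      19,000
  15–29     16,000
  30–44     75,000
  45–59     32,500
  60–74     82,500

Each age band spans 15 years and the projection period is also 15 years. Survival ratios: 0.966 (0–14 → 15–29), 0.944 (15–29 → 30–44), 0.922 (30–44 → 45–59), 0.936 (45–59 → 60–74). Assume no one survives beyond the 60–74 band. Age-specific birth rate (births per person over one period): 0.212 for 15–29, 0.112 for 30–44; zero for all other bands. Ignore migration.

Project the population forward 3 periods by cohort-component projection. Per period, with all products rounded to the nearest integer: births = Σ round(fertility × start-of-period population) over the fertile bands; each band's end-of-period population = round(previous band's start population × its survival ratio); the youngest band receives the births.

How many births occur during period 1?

Numbering the groups 1..5 from youngest to oldest:
[period 1]
Births: 16000 × 0.212 = 3392 ; 75000 × 0.112 = 8400 — total 11792
Group 2: 19000 × 0.966 = 18354
Group 3: 16000 × 0.944 = 15104
Group 4: 75000 × 0.922 = 69150
Group 5: 32500 × 0.936 = 30420
→ [11792, 18354, 15104, 69150, 30420]

11792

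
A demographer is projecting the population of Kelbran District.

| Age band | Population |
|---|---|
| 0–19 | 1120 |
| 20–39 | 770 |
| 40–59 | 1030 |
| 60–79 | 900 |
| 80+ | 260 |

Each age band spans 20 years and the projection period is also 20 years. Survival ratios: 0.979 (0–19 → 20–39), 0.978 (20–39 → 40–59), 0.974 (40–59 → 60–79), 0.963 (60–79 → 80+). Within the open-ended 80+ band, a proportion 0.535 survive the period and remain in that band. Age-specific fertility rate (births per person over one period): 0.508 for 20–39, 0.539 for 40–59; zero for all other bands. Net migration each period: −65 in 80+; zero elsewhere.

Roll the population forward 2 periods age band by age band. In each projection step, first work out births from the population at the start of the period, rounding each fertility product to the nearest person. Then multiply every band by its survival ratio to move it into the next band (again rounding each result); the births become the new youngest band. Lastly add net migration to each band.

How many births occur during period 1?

946

Call the bands 1 to 5, youngest first.
After projecting period 1:
Births: 770 × 0.508 = 391 ; 1030 × 0.539 = 555 ⇒ total 946
Band 2: 1120 × 0.979 = 1096
Band 3: 770 × 0.978 = 753
Band 4: 1030 × 0.974 = 1003
Band 5: 900 × 0.963 + 260 × 0.535 = 867 + 139 = 1006
Net migration: Band 5 − 65 → 941
Population now: 0–19=946, 20–39=1096, 40–59=753, 60–79=1003, 80+=941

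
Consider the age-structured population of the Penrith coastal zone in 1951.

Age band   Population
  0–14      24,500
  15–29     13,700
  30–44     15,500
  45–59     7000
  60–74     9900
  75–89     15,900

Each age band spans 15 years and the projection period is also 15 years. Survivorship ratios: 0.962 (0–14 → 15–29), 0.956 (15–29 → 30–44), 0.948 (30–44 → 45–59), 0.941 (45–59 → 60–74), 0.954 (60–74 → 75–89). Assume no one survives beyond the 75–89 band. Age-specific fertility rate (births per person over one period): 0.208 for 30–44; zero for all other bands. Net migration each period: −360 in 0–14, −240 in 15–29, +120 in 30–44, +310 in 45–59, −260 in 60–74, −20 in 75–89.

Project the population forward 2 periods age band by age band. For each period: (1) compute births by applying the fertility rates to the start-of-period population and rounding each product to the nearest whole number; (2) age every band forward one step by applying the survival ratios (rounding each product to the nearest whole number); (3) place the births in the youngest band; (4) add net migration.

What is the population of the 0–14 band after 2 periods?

2389

(Bands numbered youngest = 1 to oldest = 6.)
— Period 1 —
Births: 15500 × 0.208 = 3224
Band 2: 24500 × 0.962 = 23569
Band 3: 13700 × 0.956 = 13097
Band 4: 15500 × 0.948 = 14694
Band 5: 7000 × 0.941 = 6587
Band 6: 9900 × 0.954 = 9445
Net migration: Band 1 − 360 → 2864; Band 2 − 240 → 23329; Band 3 + 120 → 13217; Band 4 + 310 → 15004; Band 5 − 260 → 6327; Band 6 − 20 → 9425
→ [2864, 23329, 13217, 15004, 6327, 9425]
— Period 2 —
Births: 13217 × 0.208 = 2749
Band 2: 2864 × 0.962 = 2755
Band 3: 23329 × 0.956 = 22303
Band 4: 13217 × 0.948 = 12530
Band 5: 15004 × 0.941 = 14119
Band 6: 6327 × 0.954 = 6036
Net migration: Band 1 − 360 → 2389; Band 2 − 240 → 2515; Band 3 + 120 → 22423; Band 4 + 310 → 12840; Band 5 − 260 → 13859; Band 6 − 20 → 6016
→ [2389, 2515, 22423, 12840, 13859, 6016]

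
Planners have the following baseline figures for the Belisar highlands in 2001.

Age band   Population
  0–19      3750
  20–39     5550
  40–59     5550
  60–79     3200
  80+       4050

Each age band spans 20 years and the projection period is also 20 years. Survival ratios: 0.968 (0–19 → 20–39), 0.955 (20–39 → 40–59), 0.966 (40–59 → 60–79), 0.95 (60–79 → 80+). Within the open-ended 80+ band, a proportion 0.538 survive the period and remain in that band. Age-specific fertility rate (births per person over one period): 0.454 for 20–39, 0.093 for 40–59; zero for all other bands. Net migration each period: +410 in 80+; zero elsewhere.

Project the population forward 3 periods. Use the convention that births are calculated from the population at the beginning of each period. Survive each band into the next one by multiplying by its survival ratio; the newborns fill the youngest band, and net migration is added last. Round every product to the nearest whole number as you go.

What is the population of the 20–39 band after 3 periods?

Call the groups 1 to 5, youngest first.
After projecting period 1:
Births: 5550 × 0.454 = 2520  |  5550 × 0.093 = 516 — total 3036
Group 2: 3750 × 0.968 = 3630
Group 3: 5550 × 0.955 = 5300
Group 4: 5550 × 0.966 = 5361
Group 5: 3200 × 0.95 + 4050 × 0.538 = 3040 + 2179 = 5219
Net migration: Group 5 + 410 → 5629
→ [3036, 3630, 5300, 5361, 5629]
After projecting period 2:
Births: 3630 × 0.454 = 1648  |  5300 × 0.093 = 493 — total 2141
Group 2: 3036 × 0.968 = 2939
Group 3: 3630 × 0.955 = 3467
Group 4: 5300 × 0.966 = 5120
Group 5: 5361 × 0.95 + 5629 × 0.538 = 5093 + 3028 = 8121
Net migration: Group 5 + 410 → 8531
→ [2141, 2939, 3467, 5120, 8531]
After projecting period 3:
Births: 2939 × 0.454 = 1334  |  3467 × 0.093 = 322 — total 1656
Group 2: 2141 × 0.968 = 2072
Group 3: 2939 × 0.955 = 2807
Group 4: 3467 × 0.966 = 3349
Group 5: 5120 × 0.95 + 8531 × 0.538 = 4864 + 4590 = 9454
Net migration: Group 5 + 410 → 9864
→ [1656, 2072, 2807, 3349, 9864]

2072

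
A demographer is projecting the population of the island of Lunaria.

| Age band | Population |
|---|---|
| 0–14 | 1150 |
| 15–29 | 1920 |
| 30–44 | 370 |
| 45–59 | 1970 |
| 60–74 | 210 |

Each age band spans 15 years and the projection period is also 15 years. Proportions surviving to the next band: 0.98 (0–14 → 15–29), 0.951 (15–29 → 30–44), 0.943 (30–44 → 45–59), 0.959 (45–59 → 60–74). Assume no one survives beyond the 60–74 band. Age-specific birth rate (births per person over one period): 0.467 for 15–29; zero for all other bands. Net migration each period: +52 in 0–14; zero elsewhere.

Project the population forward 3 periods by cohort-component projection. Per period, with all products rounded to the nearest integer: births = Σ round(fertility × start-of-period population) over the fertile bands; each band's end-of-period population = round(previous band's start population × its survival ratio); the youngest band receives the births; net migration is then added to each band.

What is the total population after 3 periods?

4598

Numbering the bands 1..5 from youngest to oldest:
Period 1.
Births: 1920 * 0.467 = 897
Band 2: 1150 * 0.98 = 1127
Band 3: 1920 * 0.951 = 1826
Band 4: 370 * 0.943 = 349
Band 5: 1970 * 0.959 = 1889
Net migration: Band 1 + 52 → 949
Giving 949 / 1127 / 1826 / 349 / 1889.
Period 2.
Births: 1127 * 0.467 = 526
Band 2: 949 * 0.98 = 930
Band 3: 1127 * 0.951 = 1072
Band 4: 1826 * 0.943 = 1722
Band 5: 349 * 0.959 = 335
Net migration: Band 1 + 52 → 578
Giving 578 / 930 / 1072 / 1722 / 335.
Period 3.
Births: 930 * 0.467 = 434
Band 2: 578 * 0.98 = 566
Band 3: 930 * 0.951 = 884
Band 4: 1072 * 0.943 = 1011
Band 5: 1722 * 0.959 = 1651
Net migration: Band 1 + 52 → 486
Giving 486 / 566 / 884 / 1011 / 1651.
Total after period 3: 486 + 566 + 884 + 1011 + 1651 = 4598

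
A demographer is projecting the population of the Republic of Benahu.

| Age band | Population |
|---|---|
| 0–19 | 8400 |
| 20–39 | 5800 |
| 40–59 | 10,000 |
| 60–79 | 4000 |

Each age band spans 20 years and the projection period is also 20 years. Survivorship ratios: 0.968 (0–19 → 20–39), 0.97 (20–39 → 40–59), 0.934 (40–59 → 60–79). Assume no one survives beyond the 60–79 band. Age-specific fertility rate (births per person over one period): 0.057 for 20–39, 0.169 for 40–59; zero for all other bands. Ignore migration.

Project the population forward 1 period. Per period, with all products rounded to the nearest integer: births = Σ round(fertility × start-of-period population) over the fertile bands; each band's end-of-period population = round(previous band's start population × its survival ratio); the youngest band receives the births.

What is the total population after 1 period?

25118

Numbering the bands 1..4 from youngest to oldest:
— Period 1 —
Births: 5800 * 0.057 = 331 ; 10000 * 0.169 = 1690 ⇒ total 2021
Band 2: 8400 * 0.968 = 8131
Band 3: 5800 * 0.97 = 5626
Band 4: 10000 * 0.934 = 9340
Population now: 0–19=2021, 20–39=8131, 40–59=5626, 60–79=9340
Total after period 1: 2021 + 8131 + 5626 + 9340 = 25118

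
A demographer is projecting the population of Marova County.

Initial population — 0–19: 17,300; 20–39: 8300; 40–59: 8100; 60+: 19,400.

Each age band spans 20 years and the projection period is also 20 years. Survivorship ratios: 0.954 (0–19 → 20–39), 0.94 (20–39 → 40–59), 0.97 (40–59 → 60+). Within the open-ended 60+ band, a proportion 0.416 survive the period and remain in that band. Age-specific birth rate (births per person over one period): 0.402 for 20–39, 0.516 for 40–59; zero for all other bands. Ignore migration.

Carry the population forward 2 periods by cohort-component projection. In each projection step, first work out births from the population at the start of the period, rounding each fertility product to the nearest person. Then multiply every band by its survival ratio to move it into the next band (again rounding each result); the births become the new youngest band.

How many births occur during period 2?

[period 1]
Births: 8300 × 0.402 = 3337  |  8100 × 0.516 = 4180 → total 7517
20–39: 17300 × 0.954 = 16504
40–59: 8300 × 0.94 = 7802
60+: 8100 × 0.97 + 19400 × 0.416 = 7857 + 8070 = 15927
Population now: 0–19=7517, 20–39=16504, 40–59=7802, 60+=15927
[period 2]
Births: 16504 × 0.402 = 6635  |  7802 × 0.516 = 4026 → total 10661
20–39: 7517 × 0.954 = 7171
40–59: 16504 × 0.94 = 15514
60+: 7802 × 0.97 + 15927 × 0.416 = 7568 + 6626 = 14194
Population now: 0–19=10661, 20–39=7171, 40–59=15514, 60+=14194

10661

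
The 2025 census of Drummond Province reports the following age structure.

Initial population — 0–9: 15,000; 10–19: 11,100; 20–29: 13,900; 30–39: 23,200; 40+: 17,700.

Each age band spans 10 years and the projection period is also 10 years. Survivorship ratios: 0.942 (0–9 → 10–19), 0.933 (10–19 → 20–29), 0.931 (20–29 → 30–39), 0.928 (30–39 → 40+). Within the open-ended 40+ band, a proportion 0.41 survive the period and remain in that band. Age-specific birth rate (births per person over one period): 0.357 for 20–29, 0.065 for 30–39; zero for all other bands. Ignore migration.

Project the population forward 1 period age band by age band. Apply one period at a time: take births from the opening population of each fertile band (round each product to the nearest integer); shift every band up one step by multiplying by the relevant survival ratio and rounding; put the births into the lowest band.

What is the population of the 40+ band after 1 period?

Call the groups 1 to 5, youngest first.
Period 1.
Births: 13900 × 0.357 = 4962 ; 23200 × 0.065 = 1508 ⇒ total 6470
Group 2: 15000 × 0.942 = 14130
Group 3: 11100 × 0.933 = 10356
Group 4: 13900 × 0.931 = 12941
Group 5: 23200 × 0.928 + 17700 × 0.41 = 21530 + 7257 = 28787
End of period: [6470, 14130, 10356, 12941, 28787]

28787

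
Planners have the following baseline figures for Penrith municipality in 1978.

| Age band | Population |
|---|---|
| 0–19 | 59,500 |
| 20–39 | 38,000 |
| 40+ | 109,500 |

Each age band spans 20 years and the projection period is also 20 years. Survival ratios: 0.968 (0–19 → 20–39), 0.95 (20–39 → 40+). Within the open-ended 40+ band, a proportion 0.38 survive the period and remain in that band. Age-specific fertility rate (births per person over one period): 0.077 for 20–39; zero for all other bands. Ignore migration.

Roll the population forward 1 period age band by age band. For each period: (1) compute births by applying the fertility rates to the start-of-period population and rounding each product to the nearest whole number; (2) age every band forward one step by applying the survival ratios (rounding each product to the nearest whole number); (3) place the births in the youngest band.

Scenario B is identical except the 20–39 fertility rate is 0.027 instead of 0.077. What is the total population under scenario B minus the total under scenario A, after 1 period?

-1900

(Bands numbered youngest = 1 to oldest = 3.)
Period 1:
Births: 38000 × 0.077 = 2926
Band 2: 59500 × 0.968 = 57596
Band 3: 38000 × 0.95 + 109500 × 0.38 = 36100 + 41610 = 77710
→ [2926, 57596, 77710]
Scenario A total after 1 period: 138232
Scenario B projection —
Period 1:
Births: 38000 × 0.027 = 1026
Band 2: 59500 × 0.968 = 57596
Band 3: 38000 × 0.95 + 109500 × 0.38 = 36100 + 41610 = 77710
→ [1026, 57596, 77710]
Scenario B total after 1 period: 136332
Difference B − A = 136332 − 138232 = -1900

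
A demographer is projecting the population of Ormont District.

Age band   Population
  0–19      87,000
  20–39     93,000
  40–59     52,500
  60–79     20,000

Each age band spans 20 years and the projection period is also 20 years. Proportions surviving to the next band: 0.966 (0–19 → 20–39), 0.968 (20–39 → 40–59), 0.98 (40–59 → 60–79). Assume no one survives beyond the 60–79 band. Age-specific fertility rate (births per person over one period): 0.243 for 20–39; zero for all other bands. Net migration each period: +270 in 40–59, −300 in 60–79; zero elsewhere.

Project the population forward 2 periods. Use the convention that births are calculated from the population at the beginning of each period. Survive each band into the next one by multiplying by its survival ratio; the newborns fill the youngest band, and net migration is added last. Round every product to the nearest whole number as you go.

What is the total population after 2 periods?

212064

(Bands numbered youngest = 1 to oldest = 4.)
Period 1:
Births: 93000 * 0.243 = 22599
Band 2: 87000 * 0.966 = 84042
Band 3: 93000 * 0.968 = 90024
Band 4: 52500 * 0.98 = 51450
Net migration: Band 3 + 270 → 90294; Band 4 − 300 → 51150
→ [22599, 84042, 90294, 51150]
Period 2:
Births: 84042 * 0.243 = 20422
Band 2: 22599 * 0.966 = 21831
Band 3: 84042 * 0.968 = 81353
Band 4: 90294 * 0.98 = 88488
Net migration: Band 3 + 270 → 81623; Band 4 − 300 → 88188
→ [20422, 21831, 81623, 88188]
Total after period 2: 20422 + 21831 + 81623 + 88188 = 212064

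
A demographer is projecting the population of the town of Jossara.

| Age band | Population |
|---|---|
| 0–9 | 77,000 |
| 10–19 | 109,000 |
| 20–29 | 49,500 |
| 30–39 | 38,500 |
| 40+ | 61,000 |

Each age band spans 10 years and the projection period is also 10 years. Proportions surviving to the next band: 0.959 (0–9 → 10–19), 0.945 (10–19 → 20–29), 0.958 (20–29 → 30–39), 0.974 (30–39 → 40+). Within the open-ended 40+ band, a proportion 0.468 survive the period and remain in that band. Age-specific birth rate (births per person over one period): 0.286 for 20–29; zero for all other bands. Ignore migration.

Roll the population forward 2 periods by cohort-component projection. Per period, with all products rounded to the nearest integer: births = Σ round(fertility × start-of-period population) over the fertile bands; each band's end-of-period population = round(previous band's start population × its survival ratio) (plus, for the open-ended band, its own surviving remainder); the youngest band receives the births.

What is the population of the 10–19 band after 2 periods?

13577

(Bands numbered youngest = 1 to oldest = 5.)
Period 1:
Births: 49500 * 0.286 = 14157
Band 2: 77000 * 0.959 = 73843
Band 3: 109000 * 0.945 = 103005
Band 4: 49500 * 0.958 = 47421
Band 5: 38500 * 0.974 + 61000 * 0.468 = 37499 + 28548 = 66047
Population now: 0–9=14157, 10–19=73843, 20–29=103005, 30–39=47421, 40+=66047
Period 2:
Births: 103005 * 0.286 = 29459
Band 2: 14157 * 0.959 = 13577
Band 3: 73843 * 0.945 = 69782
Band 4: 103005 * 0.958 = 98679
Band 5: 47421 * 0.974 + 66047 * 0.468 = 46188 + 30910 = 77098
Population now: 0–9=29459, 10–19=13577, 20–29=69782, 30–39=98679, 40+=77098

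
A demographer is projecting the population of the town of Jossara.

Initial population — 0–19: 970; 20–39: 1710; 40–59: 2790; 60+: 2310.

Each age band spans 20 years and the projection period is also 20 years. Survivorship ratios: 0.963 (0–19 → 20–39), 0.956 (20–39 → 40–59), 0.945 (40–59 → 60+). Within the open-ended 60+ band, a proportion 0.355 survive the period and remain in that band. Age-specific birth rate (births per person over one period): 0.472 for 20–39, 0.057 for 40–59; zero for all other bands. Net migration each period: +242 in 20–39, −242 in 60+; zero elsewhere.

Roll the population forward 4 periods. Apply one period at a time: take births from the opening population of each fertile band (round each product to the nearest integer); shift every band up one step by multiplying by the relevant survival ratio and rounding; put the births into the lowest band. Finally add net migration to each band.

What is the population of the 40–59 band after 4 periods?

828

Period 1:
Births: 1710 × 0.472 = 807 ; 2790 × 0.057 = 159 → 966
20–39: 970 × 0.963 = 934
40–59: 1710 × 0.956 = 1635
60+: 2790 × 0.945 + 2310 × 0.355 = 2637 + 820 = 3457
Net migration: 20–39 + 242 → 1176; 60+ − 242 → 3215
Population now: 0–19=966, 20–39=1176, 40–59=1635, 60+=3215
Period 2:
Births: 1176 × 0.472 = 555 ; 1635 × 0.057 = 93 → 648
20–39: 966 × 0.963 = 930
40–59: 1176 × 0.956 = 1124
60+: 1635 × 0.945 + 3215 × 0.355 = 1545 + 1141 = 2686
Net migration: 20–39 + 242 → 1172; 60+ − 242 → 2444
Population now: 0–19=648, 20–39=1172, 40–59=1124, 60+=2444
Period 3:
Births: 1172 × 0.472 = 553 ; 1124 × 0.057 = 64 → 617
20–39: 648 × 0.963 = 624
40–59: 1172 × 0.956 = 1120
60+: 1124 × 0.945 + 2444 × 0.355 = 1062 + 868 = 1930
Net migration: 20–39 + 242 → 866; 60+ − 242 → 1688
Population now: 0–19=617, 20–39=866, 40–59=1120, 60+=1688
Period 4:
Births: 866 × 0.472 = 409 ; 1120 × 0.057 = 64 → 473
20–39: 617 × 0.963 = 594
40–59: 866 × 0.956 = 828
60+: 1120 × 0.945 + 1688 × 0.355 = 1058 + 599 = 1657
Net migration: 20–39 + 242 → 836; 60+ − 242 → 1415
Population now: 0–19=473, 20–39=836, 40–59=828, 60+=1415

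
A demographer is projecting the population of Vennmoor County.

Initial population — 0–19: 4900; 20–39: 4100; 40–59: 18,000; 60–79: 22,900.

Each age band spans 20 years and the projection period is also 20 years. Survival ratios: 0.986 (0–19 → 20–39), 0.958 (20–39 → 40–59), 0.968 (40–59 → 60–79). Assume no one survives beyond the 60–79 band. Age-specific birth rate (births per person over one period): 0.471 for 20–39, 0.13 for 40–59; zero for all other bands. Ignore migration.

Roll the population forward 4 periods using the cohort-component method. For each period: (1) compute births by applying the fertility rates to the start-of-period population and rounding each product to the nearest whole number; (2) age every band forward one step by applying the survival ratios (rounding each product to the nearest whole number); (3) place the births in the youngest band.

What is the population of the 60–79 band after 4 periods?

Let group 1 be 0–19 through group 4 = 60–79.
[period 1]
Births: 4100 × 0.471 = 1931  |  18000 × 0.13 = 2340 — total 4271
Group 2: 4900 × 0.986 = 4831
Group 3: 4100 × 0.958 = 3928
Group 4: 18000 × 0.968 = 17424
End of period: [4271, 4831, 3928, 17424]
[period 2]
Births: 4831 × 0.471 = 2275  |  3928 × 0.13 = 511 — total 2786
Group 2: 4271 × 0.986 = 4211
Group 3: 4831 × 0.958 = 4628
Group 4: 3928 × 0.968 = 3802
End of period: [2786, 4211, 4628, 3802]
[period 3]
Births: 4211 × 0.471 = 1983  |  4628 × 0.13 = 602 — total 2585
Group 2: 2786 × 0.986 = 2747
Group 3: 4211 × 0.958 = 4034
Group 4: 4628 × 0.968 = 4480
End of period: [2585, 2747, 4034, 4480]
[period 4]
Births: 2747 × 0.471 = 1294  |  4034 × 0.13 = 524 — total 1818
Group 2: 2585 × 0.986 = 2549
Group 3: 2747 × 0.958 = 2632
Group 4: 4034 × 0.968 = 3905
End of period: [1818, 2549, 2632, 3905]

3905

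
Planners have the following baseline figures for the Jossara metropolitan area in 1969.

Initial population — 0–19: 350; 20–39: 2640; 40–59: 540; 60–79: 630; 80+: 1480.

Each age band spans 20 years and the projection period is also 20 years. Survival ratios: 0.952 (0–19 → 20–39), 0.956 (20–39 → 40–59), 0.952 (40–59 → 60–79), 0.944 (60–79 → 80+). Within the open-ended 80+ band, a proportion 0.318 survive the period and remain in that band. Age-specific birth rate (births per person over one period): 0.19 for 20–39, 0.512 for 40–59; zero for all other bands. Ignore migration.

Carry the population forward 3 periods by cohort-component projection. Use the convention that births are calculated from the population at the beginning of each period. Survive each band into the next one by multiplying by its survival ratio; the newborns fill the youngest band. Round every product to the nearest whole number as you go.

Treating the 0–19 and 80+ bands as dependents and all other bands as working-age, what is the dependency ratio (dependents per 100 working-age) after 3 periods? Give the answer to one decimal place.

123.2

After projecting period 1:
Births: 2640 × 0.19 = 502  |  540 × 0.512 = 276 — total 778
20–39: 350 × 0.952 = 333
40–59: 2640 × 0.956 = 2524
60–79: 540 × 0.952 = 514
80+: 630 × 0.944 + 1480 × 0.318 = 595 + 471 = 1066
→ [778, 333, 2524, 514, 1066]
After projecting period 2:
Births: 333 × 0.19 = 63  |  2524 × 0.512 = 1292 — total 1355
20–39: 778 × 0.952 = 741
40–59: 333 × 0.956 = 318
60–79: 2524 × 0.952 = 2403
80+: 514 × 0.944 + 1066 × 0.318 = 485 + 339 = 824
→ [1355, 741, 318, 2403, 824]
After projecting period 3:
Births: 741 × 0.19 = 141  |  318 × 0.512 = 163 — total 304
20–39: 1355 × 0.952 = 1290
40–59: 741 × 0.956 = 708
60–79: 318 × 0.952 = 303
80+: 2403 × 0.944 + 824 × 0.318 = 2268 + 262 = 2530
→ [304, 1290, 708, 303, 2530]
Dependents (band 0–19 + band 80+) = 304 + 2530 = 2834; working-age = 2301; ratio = 2834/2301 × 100 = 123.2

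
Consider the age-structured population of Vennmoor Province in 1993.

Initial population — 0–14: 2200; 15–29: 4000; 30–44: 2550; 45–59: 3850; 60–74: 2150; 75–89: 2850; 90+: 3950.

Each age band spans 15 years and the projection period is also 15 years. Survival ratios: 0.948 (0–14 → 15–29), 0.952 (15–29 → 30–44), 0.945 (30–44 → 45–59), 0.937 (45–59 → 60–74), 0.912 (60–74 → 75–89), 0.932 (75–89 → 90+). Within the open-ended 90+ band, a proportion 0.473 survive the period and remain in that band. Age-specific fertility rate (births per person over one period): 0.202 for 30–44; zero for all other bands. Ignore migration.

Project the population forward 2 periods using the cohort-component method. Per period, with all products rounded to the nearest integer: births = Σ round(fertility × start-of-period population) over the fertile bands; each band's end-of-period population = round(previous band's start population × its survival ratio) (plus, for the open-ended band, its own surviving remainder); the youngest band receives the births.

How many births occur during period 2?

769

Period 1:
Births: 2550 * 0.202 = 515
15–29: 2200 * 0.948 = 2086
30–44: 4000 * 0.952 = 3808
45–59: 2550 * 0.945 = 2410
60–74: 3850 * 0.937 = 3607
75–89: 2150 * 0.912 = 1961
90+: 2850 * 0.932 + 3950 * 0.473 = 2656 + 1868 = 4524
→ [515, 2086, 3808, 2410, 3607, 1961, 4524]
Period 2:
Births: 3808 * 0.202 = 769
15–29: 515 * 0.948 = 488
30–44: 2086 * 0.952 = 1986
45–59: 3808 * 0.945 = 3599
60–74: 2410 * 0.937 = 2258
75–89: 3607 * 0.912 = 3290
90+: 1961 * 0.932 + 4524 * 0.473 = 1828 + 2140 = 3968
→ [769, 488, 1986, 3599, 2258, 3290, 3968]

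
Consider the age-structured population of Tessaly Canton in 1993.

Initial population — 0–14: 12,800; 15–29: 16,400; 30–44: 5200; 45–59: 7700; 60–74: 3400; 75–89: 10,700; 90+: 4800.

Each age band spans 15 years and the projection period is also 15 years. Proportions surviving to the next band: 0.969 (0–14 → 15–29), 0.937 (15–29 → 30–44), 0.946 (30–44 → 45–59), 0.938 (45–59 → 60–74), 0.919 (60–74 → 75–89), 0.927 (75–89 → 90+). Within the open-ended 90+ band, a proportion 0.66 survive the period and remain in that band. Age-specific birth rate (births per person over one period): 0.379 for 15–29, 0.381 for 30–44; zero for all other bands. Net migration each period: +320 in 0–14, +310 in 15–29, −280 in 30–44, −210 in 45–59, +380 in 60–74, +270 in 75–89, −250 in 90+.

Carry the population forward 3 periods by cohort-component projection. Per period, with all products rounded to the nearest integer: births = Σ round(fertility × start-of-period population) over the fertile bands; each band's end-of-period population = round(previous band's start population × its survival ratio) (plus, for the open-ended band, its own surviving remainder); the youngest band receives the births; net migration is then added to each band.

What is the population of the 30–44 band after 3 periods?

[period 1]
Births: 16400 × 0.379 = 6216  |  5200 × 0.381 = 1981 ⇒ total 8197
15–29: 12800 × 0.969 = 12403
30–44: 16400 × 0.937 = 15367
45–59: 5200 × 0.946 = 4919
60–74: 7700 × 0.938 = 7223
75–89: 3400 × 0.919 = 3125
90+: 10700 × 0.927 + 4800 × 0.66 = 9919 + 3168 = 13087
Net migration: 0–14 + 320 → 8517; 15–29 + 310 → 12713; 30–44 − 280 → 15087; 45–59 − 210 → 4709; 60–74 + 380 → 7603; 75–89 + 270 → 3395; 90+ − 250 → 12837
Giving 8517 / 12713 / 15087 / 4709 / 7603 / 3395 / 12837.
[period 2]
Births: 12713 × 0.379 = 4818  |  15087 × 0.381 = 5748 ⇒ total 10566
15–29: 8517 × 0.969 = 8253
30–44: 12713 × 0.937 = 11912
45–59: 15087 × 0.946 = 14272
60–74: 4709 × 0.938 = 4417
75–89: 7603 × 0.919 = 6987
90+: 3395 × 0.927 + 12837 × 0.66 = 3147 + 8472 = 11619
Net migration: 0–14 + 320 → 10886; 15–29 + 310 → 8563; 30–44 − 280 → 11632; 45–59 − 210 → 14062; 60–74 + 380 → 4797; 75–89 + 270 → 7257; 90+ − 250 → 11369
Giving 10886 / 8563 / 11632 / 14062 / 4797 / 7257 / 11369.
[period 3]
Births: 8563 × 0.379 = 3245  |  11632 × 0.381 = 4432 ⇒ total 7677
15–29: 10886 × 0.969 = 10549
30–44: 8563 × 0.937 = 8024
45–59: 11632 × 0.946 = 11004
60–74: 14062 × 0.938 = 13190
75–89: 4797 × 0.919 = 4408
90+: 7257 × 0.927 + 11369 × 0.66 = 6727 + 7504 = 14231
Net migration: 0–14 + 320 → 7997; 15–29 + 310 → 10859; 30–44 − 280 → 7744; 45–59 − 210 → 10794; 60–74 + 380 → 13570; 75–89 + 270 → 4678; 90+ − 250 → 13981
Giving 7997 / 10859 / 7744 / 10794 / 13570 / 4678 / 13981.

7744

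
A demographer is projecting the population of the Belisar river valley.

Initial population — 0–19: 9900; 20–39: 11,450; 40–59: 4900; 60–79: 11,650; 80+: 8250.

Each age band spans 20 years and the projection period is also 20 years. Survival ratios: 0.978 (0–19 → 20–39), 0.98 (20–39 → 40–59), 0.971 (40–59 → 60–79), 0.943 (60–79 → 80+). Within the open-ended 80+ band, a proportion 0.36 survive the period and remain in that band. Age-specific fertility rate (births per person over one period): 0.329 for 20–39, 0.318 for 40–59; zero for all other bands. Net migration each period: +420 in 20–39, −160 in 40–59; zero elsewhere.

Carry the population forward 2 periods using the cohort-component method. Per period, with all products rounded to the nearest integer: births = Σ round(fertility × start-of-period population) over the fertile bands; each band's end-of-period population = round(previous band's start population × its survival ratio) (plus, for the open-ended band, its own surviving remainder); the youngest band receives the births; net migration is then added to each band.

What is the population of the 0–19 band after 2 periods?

6841

After projecting period 1:
Births: 11450 * 0.329 = 3767 ; 4900 * 0.318 = 1558 — total 5325
20–39: 9900 * 0.978 = 9682
40–59: 11450 * 0.98 = 11221
60–79: 4900 * 0.971 = 4758
80+: 11650 * 0.943 + 8250 * 0.36 = 10986 + 2970 = 13956
Net migration: 20–39 + 420 → 10102; 40–59 − 160 → 11061
→ [5325, 10102, 11061, 4758, 13956]
After projecting period 2:
Births: 10102 * 0.329 = 3324 ; 11061 * 0.318 = 3517 — total 6841
20–39: 5325 * 0.978 = 5208
40–59: 10102 * 0.98 = 9900
60–79: 11061 * 0.971 = 10740
80+: 4758 * 0.943 + 13956 * 0.36 = 4487 + 5024 = 9511
Net migration: 20–39 + 420 → 5628; 40–59 − 160 → 9740
→ [6841, 5628, 9740, 10740, 9511]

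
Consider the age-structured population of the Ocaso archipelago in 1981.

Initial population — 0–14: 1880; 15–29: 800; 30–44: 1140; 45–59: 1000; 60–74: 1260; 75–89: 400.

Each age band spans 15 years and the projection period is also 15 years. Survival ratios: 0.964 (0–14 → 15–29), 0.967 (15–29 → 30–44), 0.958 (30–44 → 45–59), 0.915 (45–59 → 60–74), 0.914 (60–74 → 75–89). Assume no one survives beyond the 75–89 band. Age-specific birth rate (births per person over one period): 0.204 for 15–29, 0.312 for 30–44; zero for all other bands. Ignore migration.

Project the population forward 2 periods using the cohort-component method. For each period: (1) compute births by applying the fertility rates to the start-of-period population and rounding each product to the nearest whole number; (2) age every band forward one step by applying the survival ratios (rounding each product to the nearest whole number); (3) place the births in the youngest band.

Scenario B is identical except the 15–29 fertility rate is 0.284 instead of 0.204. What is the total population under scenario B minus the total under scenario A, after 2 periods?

207

Let band 1 be 0–14 through band 6 = 75–89.
— Period 1 —
Births: 800 × 0.204 = 163, 1140 × 0.312 = 356 — total 519
Band 2: 1880 × 0.964 = 1812
Band 3: 800 × 0.967 = 774
Band 4: 1140 × 0.958 = 1092
Band 5: 1000 × 0.915 = 915
Band 6: 1260 × 0.914 = 1152
Population now: 0–14=519, 15–29=1812, 30–44=774, 45–59=1092, 60–74=915, 75–89=1152
— Period 2 —
Births: 1812 × 0.204 = 370, 774 × 0.312 = 241 — total 611
Band 2: 519 × 0.964 = 500
Band 3: 1812 × 0.967 = 1752
Band 4: 774 × 0.958 = 741
Band 5: 1092 × 0.915 = 999
Band 6: 915 × 0.914 = 836
Population now: 0–14=611, 15–29=500, 30–44=1752, 45–59=741, 60–74=999, 75–89=836
Scenario A total after 2 periods: 5439
Scenario B projection —
— Period 1 —
Births: 800 × 0.284 = 227, 1140 × 0.312 = 356 — total 583
Band 2: 1880 × 0.964 = 1812
Band 3: 800 × 0.967 = 774
Band 4: 1140 × 0.958 = 1092
Band 5: 1000 × 0.915 = 915
Band 6: 1260 × 0.914 = 1152
Population now: 0–14=583, 15–29=1812, 30–44=774, 45–59=1092, 60–74=915, 75–89=1152
— Period 2 —
Births: 1812 × 0.284 = 515, 774 × 0.312 = 241 — total 756
Band 2: 583 × 0.964 = 562
Band 3: 1812 × 0.967 = 1752
Band 4: 774 × 0.958 = 741
Band 5: 1092 × 0.915 = 999
Band 6: 915 × 0.914 = 836
Population now: 0–14=756, 15–29=562, 30–44=1752, 45–59=741, 60–74=999, 75–89=836
Scenario B total after 2 periods: 5646
Difference B − A = 5646 − 5439 = 207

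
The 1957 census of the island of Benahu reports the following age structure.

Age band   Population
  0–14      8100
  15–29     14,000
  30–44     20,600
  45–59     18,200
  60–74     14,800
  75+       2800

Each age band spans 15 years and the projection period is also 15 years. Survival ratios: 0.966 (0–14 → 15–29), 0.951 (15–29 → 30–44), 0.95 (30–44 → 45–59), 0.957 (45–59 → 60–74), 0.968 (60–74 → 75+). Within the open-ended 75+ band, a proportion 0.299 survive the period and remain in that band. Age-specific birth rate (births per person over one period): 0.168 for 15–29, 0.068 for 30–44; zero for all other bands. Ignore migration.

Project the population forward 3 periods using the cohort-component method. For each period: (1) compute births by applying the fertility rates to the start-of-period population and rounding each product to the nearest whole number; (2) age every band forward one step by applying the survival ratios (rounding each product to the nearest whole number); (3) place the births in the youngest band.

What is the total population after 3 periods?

[period 1]
Births: 14000 × 0.168 = 2352, 20600 × 0.068 = 1401 ⇒ total 3753
15–29: 8100 × 0.966 = 7825
30–44: 14000 × 0.951 = 13314
45–59: 20600 × 0.95 = 19570
60–74: 18200 × 0.957 = 17417
75+: 14800 × 0.968 + 2800 × 0.299 = 14326 + 837 = 15163
Population now: 0–14=3753, 15–29=7825, 30–44=13314, 45–59=19570, 60–74=17417, 75+=15163
[period 2]
Births: 7825 × 0.168 = 1315, 13314 × 0.068 = 905 ⇒ total 2220
15–29: 3753 × 0.966 = 3625
30–44: 7825 × 0.951 = 7442
45–59: 13314 × 0.95 = 12648
60–74: 19570 × 0.957 = 18728
75+: 17417 × 0.968 + 15163 × 0.299 = 16860 + 4534 = 21394
Population now: 0–14=2220, 15–29=3625, 30–44=7442, 45–59=12648, 60–74=18728, 75+=21394
[period 3]
Births: 3625 × 0.168 = 609, 7442 × 0.068 = 506 ⇒ total 1115
15–29: 2220 × 0.966 = 2145
30–44: 3625 × 0.951 = 3447
45–59: 7442 × 0.95 = 7070
60–74: 12648 × 0.957 = 12104
75+: 18728 × 0.968 + 21394 × 0.299 = 18129 + 6397 = 24526
Population now: 0–14=1115, 15–29=2145, 30–44=3447, 45–59=7070, 60–74=12104, 75+=24526
Total after period 3: 1115 + 2145 + 3447 + 7070 + 12104 + 24526 = 50407

50407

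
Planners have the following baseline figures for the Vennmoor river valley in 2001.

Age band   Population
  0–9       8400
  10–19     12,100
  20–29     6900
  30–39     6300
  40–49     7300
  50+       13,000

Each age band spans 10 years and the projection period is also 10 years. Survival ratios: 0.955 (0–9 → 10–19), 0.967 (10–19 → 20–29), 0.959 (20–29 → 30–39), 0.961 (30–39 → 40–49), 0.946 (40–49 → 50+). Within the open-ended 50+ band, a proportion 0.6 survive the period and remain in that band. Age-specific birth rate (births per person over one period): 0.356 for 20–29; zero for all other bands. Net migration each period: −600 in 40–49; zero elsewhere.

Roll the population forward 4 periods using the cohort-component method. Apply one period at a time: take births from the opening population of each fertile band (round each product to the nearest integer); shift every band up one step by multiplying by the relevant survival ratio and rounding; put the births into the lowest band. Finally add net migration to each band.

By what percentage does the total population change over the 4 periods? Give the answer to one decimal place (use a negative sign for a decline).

Numbering the groups 1..6 from youngest to oldest:
— Period 1 —
Births: 6900 × 0.356 = 2456
Group 2: 8400 × 0.955 = 8022
Group 3: 12100 × 0.967 = 11701
Group 4: 6900 × 0.959 = 6617
Group 5: 6300 × 0.961 = 6054
Group 6: 7300 × 0.946 + 13000 × 0.6 = 6906 + 7800 = 14706
Net migration: Group 5 − 600 → 5454
End of period: [2456, 8022, 11701, 6617, 5454, 14706]
— Period 2 —
Births: 11701 × 0.356 = 4166
Group 2: 2456 × 0.955 = 2345
Group 3: 8022 × 0.967 = 7757
Group 4: 11701 × 0.959 = 11221
Group 5: 6617 × 0.961 = 6359
Group 6: 5454 × 0.946 + 14706 × 0.6 = 5159 + 8824 = 13983
Net migration: Group 5 − 600 → 5759
End of period: [4166, 2345, 7757, 11221, 5759, 13983]
— Period 3 —
Births: 7757 × 0.356 = 2761
Group 2: 4166 × 0.955 = 3979
Group 3: 2345 × 0.967 = 2268
Group 4: 7757 × 0.959 = 7439
Group 5: 11221 × 0.961 = 10783
Group 6: 5759 × 0.946 + 13983 × 0.6 = 5448 + 8390 = 13838
Net migration: Group 5 − 600 → 10183
End of period: [2761, 3979, 2268, 7439, 10183, 13838]
— Period 4 —
Births: 2268 × 0.356 = 807
Group 2: 2761 × 0.955 = 2637
Group 3: 3979 × 0.967 = 3848
Group 4: 2268 × 0.959 = 2175
Group 5: 7439 × 0.961 = 7149
Group 6: 10183 × 0.946 + 13838 × 0.6 = 9633 + 8303 = 17936
Net migration: Group 5 − 600 → 6549
End of period: [807, 2637, 3848, 2175, 6549, 17936]
Total: 54000 → 33952; change = -20048; percentage change = -37.1%

-37.1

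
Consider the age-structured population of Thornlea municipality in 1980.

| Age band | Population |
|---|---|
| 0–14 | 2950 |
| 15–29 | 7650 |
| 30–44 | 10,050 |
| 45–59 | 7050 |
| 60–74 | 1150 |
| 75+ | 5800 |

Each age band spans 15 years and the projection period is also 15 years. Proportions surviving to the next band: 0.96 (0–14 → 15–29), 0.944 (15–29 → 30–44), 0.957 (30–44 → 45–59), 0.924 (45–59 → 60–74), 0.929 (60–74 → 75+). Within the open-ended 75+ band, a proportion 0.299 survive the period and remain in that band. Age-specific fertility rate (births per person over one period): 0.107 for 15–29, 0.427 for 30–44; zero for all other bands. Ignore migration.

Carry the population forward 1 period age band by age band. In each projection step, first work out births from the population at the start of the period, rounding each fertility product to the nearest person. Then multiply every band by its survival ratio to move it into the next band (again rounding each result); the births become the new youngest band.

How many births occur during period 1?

Period 1:
Births: 7650 × 0.107 = 819  |  10050 × 0.427 = 4291 → total 5110
15–29: 2950 × 0.96 = 2832
30–44: 7650 × 0.944 = 7222
45–59: 10050 × 0.957 = 9618
60–74: 7050 × 0.924 = 6514
75+: 1150 × 0.929 + 5800 × 0.299 = 1068 + 1734 = 2802
→ [5110, 2832, 7222, 9618, 6514, 2802]

5110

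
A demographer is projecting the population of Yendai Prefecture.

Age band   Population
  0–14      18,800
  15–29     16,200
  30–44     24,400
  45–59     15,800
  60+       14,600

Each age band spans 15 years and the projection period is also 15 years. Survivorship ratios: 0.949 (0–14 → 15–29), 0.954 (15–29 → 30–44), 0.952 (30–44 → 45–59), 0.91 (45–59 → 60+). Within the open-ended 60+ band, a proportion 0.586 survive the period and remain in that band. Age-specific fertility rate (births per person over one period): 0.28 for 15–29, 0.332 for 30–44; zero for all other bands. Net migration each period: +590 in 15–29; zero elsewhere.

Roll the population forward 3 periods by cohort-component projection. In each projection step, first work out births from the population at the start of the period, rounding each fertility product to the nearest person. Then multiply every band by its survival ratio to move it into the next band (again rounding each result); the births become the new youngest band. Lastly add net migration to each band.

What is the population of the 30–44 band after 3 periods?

12004

— Period 1 —
Births: 16200 × 0.28 = 4536 ; 24400 × 0.332 = 8101 — total 12637
15–29: 18800 × 0.949 = 17841
30–44: 16200 × 0.954 = 15455
45–59: 24400 × 0.952 = 23229
60+: 15800 × 0.91 + 14600 × 0.586 = 14378 + 8556 = 22934
Net migration: 15–29 + 590 → 18431
Giving 12637 / 18431 / 15455 / 23229 / 22934.
— Period 2 —
Births: 18431 × 0.28 = 5161 ; 15455 × 0.332 = 5131 — total 10292
15–29: 12637 × 0.949 = 11993
30–44: 18431 × 0.954 = 17583
45–59: 15455 × 0.952 = 14713
60+: 23229 × 0.91 + 22934 × 0.586 = 21138 + 13439 = 34577
Net migration: 15–29 + 590 → 12583
Giving 10292 / 12583 / 17583 / 14713 / 34577.
— Period 3 —
Births: 12583 × 0.28 = 3523 ; 17583 × 0.332 = 5838 — total 9361
15–29: 10292 × 0.949 = 9767
30–44: 12583 × 0.954 = 12004
45–59: 17583 × 0.952 = 16739
60+: 14713 × 0.91 + 34577 × 0.586 = 13389 + 20262 = 33651
Net migration: 15–29 + 590 → 10357
Giving 9361 / 10357 / 12004 / 16739 / 33651.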